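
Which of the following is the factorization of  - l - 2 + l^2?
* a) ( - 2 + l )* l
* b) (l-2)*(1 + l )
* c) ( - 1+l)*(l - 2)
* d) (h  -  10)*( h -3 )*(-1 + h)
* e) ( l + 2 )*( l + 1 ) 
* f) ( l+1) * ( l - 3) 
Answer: b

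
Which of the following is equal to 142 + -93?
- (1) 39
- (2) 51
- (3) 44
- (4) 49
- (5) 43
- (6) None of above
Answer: 4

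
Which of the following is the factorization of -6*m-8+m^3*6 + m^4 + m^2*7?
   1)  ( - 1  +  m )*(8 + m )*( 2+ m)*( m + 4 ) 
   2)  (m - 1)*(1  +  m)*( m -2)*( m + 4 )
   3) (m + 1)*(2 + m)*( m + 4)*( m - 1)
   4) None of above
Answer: 3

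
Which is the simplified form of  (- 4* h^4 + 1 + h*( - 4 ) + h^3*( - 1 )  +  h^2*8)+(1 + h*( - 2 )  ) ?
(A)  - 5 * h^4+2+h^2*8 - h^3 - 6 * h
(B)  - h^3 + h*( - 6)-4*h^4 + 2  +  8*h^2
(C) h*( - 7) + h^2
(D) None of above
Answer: B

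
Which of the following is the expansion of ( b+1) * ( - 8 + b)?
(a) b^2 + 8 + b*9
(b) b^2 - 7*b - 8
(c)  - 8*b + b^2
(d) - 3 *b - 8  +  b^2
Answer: b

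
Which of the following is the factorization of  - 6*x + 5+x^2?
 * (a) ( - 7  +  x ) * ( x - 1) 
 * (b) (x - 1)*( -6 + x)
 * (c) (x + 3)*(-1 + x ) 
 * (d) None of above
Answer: d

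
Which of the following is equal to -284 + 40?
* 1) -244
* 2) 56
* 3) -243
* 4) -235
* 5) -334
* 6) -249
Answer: 1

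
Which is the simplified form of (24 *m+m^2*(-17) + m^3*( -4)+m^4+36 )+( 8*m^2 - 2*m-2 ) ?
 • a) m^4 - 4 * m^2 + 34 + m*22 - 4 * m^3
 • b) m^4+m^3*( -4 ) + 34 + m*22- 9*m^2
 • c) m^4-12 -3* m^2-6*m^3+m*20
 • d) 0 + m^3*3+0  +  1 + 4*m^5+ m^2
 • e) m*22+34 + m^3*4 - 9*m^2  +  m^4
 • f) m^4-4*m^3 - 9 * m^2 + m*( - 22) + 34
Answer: b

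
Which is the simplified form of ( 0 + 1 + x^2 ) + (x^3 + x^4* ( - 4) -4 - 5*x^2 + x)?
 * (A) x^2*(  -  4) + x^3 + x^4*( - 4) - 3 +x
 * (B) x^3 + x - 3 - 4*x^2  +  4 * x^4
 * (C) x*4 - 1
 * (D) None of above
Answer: A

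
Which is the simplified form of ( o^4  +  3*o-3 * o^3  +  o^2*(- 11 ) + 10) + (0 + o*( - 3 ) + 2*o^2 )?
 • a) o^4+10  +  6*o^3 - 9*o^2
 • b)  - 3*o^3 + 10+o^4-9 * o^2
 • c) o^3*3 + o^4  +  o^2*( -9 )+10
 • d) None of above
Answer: b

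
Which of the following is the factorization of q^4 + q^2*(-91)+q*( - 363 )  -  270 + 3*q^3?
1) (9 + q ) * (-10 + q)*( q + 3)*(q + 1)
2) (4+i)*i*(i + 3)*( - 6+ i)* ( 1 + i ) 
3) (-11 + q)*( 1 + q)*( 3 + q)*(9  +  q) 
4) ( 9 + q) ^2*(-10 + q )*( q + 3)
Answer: 1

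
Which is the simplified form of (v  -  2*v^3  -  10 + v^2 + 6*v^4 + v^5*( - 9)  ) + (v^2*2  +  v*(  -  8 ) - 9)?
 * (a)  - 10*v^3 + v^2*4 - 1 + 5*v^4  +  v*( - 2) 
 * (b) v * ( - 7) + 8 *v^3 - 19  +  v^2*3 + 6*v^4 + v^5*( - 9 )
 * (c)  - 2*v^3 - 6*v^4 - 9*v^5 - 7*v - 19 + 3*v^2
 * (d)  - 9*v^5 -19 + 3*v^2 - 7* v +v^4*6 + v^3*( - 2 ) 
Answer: d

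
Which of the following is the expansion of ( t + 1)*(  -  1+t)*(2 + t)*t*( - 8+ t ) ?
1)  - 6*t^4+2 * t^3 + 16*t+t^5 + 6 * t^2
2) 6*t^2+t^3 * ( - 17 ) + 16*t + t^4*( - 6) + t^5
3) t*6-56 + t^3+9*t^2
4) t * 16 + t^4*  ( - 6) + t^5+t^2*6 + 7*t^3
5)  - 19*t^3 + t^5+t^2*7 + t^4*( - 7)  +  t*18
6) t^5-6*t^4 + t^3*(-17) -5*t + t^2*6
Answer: 2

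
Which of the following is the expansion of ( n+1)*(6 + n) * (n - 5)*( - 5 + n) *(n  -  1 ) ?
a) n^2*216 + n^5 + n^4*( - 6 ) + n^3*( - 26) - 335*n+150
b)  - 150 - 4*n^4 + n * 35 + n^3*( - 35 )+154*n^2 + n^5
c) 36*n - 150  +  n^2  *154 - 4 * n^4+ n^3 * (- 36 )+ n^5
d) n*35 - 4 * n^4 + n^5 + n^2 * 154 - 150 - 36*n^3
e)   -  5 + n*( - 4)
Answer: d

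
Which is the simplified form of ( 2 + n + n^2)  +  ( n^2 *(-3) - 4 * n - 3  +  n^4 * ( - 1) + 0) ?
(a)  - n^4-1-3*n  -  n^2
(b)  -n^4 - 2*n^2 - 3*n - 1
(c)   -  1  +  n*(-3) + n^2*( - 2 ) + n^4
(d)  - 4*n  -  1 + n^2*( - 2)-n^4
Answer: b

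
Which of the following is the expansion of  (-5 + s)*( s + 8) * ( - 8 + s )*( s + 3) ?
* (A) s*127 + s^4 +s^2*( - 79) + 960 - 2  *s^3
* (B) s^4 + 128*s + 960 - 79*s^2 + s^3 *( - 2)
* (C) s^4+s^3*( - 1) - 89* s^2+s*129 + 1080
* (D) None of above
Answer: B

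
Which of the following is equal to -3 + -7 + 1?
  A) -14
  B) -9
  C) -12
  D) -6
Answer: B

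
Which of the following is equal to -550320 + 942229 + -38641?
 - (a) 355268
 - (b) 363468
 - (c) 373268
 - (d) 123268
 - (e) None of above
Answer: e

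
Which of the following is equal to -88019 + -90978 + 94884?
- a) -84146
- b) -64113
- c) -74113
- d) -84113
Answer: d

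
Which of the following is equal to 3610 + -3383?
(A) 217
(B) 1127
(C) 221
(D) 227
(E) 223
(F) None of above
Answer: D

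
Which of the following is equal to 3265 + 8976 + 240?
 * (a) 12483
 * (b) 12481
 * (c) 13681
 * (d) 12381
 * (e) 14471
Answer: b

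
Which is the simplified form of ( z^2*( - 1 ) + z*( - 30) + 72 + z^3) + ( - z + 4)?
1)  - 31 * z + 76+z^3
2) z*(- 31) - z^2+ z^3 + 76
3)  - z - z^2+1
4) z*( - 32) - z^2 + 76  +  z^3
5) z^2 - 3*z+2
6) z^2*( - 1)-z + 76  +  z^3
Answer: 2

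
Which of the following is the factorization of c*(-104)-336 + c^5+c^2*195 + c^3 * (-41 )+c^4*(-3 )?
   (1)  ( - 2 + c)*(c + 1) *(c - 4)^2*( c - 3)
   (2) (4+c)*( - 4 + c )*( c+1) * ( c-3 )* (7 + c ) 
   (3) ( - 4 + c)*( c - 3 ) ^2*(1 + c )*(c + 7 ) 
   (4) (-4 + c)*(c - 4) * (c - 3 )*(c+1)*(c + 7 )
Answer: 4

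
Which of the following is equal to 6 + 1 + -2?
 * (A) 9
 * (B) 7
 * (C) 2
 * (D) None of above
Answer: D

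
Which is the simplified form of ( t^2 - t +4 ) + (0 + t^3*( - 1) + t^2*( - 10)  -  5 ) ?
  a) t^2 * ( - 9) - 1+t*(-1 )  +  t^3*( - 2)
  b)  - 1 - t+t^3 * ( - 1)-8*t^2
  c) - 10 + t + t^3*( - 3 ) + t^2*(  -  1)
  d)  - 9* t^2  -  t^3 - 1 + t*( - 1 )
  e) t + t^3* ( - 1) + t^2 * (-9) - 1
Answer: d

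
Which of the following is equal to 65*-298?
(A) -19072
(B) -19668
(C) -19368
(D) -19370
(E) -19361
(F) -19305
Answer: D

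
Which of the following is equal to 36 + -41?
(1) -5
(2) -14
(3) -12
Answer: 1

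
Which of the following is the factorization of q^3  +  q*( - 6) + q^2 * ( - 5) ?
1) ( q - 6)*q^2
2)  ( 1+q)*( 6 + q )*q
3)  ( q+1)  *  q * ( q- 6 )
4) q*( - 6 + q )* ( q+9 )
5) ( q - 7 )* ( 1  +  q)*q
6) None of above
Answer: 3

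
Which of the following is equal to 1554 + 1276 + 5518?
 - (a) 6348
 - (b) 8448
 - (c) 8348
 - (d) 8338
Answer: c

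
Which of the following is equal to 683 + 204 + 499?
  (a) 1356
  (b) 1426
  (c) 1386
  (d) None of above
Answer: c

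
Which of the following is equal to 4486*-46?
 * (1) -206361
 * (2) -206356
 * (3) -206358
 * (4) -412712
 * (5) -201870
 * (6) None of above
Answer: 2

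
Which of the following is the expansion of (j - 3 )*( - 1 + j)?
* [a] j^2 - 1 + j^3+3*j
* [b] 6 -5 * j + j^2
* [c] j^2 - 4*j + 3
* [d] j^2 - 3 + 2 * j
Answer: c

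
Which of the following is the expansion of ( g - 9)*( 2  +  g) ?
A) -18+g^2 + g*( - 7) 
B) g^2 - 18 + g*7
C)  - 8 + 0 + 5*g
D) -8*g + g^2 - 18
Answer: A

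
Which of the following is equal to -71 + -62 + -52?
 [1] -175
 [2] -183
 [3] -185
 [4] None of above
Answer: 3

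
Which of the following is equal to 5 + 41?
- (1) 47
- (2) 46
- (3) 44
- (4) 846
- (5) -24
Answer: 2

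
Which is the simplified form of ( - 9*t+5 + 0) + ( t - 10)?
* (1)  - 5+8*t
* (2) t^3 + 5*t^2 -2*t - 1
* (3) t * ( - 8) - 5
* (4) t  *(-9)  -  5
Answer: 3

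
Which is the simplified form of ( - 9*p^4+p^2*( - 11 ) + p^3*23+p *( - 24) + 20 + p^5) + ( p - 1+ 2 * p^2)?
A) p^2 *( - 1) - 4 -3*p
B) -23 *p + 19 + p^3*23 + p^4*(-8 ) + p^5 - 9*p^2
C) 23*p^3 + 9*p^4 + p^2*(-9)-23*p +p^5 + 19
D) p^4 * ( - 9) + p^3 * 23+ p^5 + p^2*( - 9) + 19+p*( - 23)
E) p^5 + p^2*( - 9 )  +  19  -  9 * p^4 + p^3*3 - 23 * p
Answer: D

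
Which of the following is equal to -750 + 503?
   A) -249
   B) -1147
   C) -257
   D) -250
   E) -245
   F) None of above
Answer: F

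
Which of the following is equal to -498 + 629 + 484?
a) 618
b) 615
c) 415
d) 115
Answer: b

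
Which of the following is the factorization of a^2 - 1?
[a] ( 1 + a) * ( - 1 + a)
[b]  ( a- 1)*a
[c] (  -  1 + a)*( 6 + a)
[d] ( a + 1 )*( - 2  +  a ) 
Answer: a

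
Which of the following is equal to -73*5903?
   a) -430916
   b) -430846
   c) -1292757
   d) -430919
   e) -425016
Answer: d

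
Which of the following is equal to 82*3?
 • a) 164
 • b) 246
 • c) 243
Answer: b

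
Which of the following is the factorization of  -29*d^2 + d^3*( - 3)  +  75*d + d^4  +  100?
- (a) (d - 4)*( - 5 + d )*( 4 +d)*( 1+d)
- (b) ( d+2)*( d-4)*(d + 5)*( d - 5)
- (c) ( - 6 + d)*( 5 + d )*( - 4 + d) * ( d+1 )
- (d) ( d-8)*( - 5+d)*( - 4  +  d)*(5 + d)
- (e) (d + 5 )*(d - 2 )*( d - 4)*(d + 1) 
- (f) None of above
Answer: f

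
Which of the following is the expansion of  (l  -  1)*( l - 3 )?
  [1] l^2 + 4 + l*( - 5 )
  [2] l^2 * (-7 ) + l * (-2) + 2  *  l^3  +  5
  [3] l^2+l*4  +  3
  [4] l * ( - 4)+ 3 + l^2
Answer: 4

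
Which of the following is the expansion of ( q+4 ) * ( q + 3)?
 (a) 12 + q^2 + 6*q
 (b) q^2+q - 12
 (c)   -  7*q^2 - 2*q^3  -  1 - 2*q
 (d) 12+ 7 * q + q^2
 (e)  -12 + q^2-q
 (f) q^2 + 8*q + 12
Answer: d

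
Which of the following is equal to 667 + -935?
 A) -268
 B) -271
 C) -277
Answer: A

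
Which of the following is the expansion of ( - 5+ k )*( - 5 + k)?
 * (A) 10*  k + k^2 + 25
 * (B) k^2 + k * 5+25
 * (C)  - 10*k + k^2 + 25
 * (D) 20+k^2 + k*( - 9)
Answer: C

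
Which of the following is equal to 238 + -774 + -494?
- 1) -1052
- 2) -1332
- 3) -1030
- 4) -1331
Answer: 3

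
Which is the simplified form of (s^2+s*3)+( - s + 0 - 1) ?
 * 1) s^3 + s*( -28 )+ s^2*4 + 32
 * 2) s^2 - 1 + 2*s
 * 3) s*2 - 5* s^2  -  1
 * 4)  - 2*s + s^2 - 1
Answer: 2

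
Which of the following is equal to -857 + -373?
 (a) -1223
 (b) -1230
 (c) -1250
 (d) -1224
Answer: b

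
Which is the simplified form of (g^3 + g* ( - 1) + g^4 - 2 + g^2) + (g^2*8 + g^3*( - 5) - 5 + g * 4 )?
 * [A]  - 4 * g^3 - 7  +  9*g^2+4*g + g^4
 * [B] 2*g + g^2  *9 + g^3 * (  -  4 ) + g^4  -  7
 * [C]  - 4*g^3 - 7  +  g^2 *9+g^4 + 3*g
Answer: C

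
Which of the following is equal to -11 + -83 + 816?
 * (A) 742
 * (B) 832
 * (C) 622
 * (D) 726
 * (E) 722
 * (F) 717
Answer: E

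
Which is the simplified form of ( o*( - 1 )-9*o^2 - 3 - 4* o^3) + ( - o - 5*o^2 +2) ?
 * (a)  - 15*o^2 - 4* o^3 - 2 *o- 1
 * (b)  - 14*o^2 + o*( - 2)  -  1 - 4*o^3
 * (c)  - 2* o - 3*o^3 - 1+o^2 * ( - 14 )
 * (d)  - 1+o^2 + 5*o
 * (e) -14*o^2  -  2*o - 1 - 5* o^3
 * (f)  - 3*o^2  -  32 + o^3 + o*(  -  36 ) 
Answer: b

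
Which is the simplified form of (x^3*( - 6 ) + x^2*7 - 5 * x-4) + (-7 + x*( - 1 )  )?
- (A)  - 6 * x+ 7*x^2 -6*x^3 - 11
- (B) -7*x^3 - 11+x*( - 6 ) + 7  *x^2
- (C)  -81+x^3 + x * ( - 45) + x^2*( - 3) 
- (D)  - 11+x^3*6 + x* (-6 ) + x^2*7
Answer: A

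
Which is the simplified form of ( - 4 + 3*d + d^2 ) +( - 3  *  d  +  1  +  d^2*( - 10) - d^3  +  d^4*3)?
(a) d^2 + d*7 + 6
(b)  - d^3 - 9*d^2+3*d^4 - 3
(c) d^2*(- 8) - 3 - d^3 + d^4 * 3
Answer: b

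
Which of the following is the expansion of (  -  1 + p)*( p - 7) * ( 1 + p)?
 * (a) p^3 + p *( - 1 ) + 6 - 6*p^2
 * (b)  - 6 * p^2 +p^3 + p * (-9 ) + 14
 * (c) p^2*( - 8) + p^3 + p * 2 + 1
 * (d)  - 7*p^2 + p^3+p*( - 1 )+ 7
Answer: d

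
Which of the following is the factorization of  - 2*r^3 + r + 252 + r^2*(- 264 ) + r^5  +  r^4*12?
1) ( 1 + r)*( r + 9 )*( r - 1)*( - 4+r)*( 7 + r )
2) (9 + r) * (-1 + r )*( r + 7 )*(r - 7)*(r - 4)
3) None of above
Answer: 1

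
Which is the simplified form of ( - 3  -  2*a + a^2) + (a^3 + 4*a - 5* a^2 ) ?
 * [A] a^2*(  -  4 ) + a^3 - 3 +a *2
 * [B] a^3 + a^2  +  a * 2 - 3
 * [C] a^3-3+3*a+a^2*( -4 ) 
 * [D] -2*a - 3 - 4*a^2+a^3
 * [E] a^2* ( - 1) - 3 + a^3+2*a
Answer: A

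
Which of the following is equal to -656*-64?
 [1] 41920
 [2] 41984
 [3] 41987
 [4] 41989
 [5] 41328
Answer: 2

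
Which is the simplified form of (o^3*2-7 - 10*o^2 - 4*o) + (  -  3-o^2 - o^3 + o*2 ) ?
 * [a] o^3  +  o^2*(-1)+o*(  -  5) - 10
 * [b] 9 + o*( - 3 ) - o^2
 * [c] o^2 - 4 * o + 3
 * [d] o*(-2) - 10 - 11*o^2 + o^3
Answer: d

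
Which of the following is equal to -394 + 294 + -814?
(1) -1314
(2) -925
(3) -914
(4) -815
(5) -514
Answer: 3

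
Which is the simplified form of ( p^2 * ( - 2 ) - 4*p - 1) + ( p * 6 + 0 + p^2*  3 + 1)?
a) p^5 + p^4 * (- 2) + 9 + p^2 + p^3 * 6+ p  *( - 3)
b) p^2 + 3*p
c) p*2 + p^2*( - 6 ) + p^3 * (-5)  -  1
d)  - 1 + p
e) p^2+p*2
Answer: e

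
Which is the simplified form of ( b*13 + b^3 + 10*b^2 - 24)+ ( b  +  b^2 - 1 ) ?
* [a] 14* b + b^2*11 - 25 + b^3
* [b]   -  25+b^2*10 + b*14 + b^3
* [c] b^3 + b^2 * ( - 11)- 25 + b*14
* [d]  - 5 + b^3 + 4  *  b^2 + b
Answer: a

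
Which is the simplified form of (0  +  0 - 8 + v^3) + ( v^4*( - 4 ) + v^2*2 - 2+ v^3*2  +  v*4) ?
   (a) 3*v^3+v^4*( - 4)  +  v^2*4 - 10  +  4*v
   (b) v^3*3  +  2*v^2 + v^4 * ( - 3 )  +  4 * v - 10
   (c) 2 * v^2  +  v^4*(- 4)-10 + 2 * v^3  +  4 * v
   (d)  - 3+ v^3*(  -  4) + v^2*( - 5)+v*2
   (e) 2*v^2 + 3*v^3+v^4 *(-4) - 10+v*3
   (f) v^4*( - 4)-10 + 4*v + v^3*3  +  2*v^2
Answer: f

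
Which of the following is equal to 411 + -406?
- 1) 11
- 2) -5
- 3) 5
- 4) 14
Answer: 3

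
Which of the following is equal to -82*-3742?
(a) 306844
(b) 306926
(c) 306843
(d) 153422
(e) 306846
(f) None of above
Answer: a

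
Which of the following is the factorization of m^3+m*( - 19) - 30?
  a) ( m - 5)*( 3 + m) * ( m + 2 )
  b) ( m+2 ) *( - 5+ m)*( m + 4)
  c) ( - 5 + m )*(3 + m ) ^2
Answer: a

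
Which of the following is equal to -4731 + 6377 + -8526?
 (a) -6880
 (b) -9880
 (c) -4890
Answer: a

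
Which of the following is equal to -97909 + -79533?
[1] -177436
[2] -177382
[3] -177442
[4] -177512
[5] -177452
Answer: 3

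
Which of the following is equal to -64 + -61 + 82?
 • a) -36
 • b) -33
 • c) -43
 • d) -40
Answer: c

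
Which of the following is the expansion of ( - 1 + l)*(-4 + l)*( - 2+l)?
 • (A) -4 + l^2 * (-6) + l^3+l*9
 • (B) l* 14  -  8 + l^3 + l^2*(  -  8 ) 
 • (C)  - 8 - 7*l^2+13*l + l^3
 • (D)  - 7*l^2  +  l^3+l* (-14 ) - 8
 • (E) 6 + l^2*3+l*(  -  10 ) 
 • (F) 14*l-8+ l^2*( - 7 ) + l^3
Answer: F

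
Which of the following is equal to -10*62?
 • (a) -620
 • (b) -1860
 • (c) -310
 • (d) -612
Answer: a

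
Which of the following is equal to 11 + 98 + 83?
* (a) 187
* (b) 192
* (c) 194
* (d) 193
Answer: b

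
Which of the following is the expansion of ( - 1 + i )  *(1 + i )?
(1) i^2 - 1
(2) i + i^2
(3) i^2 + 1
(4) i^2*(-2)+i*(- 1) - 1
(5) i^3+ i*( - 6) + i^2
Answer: 1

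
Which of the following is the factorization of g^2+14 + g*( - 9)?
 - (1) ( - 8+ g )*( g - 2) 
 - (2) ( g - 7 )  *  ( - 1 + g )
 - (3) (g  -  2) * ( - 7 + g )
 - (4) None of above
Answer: 3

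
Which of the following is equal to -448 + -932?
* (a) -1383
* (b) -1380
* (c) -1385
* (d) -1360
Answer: b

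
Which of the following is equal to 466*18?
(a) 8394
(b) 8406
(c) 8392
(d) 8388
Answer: d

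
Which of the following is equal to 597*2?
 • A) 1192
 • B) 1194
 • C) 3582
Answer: B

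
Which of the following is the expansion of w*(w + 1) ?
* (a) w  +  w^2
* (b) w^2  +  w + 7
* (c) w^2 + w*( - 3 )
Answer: a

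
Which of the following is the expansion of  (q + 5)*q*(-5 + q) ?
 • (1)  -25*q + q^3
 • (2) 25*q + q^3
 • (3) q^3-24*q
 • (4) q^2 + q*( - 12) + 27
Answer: 1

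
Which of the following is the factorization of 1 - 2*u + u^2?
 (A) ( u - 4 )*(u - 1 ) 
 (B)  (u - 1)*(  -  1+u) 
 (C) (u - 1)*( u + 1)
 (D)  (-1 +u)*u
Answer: B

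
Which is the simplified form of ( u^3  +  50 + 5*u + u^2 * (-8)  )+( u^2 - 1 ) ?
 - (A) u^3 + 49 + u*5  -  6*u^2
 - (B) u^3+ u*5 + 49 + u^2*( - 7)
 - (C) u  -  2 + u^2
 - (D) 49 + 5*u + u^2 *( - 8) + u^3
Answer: B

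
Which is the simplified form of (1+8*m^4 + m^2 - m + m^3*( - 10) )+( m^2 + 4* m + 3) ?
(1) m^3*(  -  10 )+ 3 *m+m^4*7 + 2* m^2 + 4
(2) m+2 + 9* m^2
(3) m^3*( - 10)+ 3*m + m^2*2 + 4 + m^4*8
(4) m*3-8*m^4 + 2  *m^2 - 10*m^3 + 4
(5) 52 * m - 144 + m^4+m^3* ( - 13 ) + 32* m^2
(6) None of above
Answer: 3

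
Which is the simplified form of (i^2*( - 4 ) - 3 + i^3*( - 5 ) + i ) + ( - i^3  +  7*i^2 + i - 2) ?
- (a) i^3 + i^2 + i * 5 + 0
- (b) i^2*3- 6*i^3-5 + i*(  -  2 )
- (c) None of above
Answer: c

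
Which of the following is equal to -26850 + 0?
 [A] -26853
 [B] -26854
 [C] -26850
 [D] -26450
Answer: C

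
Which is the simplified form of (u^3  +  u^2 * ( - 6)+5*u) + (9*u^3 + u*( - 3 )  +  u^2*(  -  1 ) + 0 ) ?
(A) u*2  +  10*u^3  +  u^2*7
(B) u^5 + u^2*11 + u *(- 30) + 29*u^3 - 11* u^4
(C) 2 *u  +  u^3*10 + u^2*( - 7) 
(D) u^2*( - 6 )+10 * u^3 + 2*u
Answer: C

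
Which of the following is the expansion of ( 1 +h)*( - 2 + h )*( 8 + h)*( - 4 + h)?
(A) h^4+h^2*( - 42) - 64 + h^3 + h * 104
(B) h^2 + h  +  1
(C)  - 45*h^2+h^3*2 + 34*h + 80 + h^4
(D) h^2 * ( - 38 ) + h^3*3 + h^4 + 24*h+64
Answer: D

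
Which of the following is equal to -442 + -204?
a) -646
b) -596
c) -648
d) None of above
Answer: a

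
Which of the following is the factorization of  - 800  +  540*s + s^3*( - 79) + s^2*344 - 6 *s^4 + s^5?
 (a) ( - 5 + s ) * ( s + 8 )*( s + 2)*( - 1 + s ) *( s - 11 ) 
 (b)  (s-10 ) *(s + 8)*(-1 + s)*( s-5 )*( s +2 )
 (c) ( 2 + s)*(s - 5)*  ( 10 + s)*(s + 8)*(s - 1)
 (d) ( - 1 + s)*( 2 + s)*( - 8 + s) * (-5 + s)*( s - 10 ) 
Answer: b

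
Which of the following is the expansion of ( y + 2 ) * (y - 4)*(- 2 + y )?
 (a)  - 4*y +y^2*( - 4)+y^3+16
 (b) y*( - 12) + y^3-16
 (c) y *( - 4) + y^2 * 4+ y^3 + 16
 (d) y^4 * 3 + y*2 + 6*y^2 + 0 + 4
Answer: a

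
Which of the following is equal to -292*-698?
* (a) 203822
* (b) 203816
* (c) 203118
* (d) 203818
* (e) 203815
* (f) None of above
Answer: b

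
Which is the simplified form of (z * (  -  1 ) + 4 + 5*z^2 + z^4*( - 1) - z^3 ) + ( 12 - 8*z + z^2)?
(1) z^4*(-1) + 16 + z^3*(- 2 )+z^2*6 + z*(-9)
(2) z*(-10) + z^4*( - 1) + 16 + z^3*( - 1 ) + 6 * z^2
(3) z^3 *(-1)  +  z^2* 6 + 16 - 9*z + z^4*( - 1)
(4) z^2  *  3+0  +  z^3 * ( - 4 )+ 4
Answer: 3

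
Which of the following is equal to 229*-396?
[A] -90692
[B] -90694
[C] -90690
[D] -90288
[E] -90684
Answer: E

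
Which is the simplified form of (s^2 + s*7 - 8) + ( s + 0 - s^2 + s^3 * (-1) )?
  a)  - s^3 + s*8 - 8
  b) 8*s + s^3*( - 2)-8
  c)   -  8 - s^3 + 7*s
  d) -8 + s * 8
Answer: a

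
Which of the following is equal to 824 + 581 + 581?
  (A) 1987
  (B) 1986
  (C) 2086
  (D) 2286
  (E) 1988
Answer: B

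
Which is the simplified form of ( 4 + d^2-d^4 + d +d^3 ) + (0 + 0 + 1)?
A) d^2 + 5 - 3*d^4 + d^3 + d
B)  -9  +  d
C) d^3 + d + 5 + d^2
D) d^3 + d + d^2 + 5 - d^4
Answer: D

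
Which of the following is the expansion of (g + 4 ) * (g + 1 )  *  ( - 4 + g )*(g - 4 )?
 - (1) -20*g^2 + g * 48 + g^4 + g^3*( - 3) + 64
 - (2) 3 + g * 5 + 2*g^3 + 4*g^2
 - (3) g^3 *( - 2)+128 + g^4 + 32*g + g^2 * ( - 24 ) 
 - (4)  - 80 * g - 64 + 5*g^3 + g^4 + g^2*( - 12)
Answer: 1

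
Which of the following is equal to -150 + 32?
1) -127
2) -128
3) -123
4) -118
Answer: 4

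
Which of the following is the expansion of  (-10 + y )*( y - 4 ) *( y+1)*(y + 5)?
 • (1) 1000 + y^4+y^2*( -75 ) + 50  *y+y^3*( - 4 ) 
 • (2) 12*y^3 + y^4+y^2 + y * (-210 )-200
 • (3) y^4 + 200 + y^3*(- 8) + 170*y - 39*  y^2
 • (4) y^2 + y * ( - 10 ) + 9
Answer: 3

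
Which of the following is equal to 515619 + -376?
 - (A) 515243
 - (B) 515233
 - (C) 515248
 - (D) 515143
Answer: A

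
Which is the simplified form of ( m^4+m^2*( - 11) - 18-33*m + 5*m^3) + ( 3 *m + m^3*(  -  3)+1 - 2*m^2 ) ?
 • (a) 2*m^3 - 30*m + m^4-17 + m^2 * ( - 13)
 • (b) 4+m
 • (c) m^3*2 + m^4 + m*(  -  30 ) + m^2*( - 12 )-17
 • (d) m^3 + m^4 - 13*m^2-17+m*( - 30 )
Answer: a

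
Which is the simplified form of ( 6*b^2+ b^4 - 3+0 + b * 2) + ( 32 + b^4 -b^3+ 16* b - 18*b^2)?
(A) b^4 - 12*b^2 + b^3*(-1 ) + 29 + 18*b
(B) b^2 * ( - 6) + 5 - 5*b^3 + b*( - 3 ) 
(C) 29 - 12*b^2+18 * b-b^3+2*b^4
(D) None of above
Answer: C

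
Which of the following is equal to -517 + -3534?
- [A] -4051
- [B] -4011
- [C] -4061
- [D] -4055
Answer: A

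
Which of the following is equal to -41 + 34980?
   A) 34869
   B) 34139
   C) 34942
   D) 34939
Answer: D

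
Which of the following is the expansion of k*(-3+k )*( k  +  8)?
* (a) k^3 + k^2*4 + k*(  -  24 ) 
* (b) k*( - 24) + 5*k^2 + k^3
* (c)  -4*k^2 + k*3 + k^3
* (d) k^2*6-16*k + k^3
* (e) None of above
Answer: b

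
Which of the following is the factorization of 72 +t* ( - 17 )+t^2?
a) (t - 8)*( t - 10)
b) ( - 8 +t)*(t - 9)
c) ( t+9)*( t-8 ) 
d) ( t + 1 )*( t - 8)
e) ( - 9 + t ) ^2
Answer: b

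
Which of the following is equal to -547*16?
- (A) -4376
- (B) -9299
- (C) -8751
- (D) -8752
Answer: D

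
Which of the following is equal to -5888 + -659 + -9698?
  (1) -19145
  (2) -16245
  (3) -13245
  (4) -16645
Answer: 2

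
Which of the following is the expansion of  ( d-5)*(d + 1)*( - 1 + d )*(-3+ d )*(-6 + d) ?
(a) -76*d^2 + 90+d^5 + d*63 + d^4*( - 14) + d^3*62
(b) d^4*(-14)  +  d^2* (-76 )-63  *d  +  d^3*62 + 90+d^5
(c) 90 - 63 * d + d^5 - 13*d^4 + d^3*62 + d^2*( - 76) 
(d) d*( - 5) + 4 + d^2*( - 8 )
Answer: b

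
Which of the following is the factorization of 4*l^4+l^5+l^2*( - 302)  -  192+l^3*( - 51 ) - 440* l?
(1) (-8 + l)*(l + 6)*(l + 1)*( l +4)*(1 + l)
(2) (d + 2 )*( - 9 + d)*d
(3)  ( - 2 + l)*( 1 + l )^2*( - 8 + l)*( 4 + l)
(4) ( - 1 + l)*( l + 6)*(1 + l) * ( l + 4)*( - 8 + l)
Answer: 1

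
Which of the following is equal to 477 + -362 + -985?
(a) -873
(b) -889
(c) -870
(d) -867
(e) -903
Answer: c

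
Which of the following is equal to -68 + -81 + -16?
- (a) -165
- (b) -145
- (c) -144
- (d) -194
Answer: a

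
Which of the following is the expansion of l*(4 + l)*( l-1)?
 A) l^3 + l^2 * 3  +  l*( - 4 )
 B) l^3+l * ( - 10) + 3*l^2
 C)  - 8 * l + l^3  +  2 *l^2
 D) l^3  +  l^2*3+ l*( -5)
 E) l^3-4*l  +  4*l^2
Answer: A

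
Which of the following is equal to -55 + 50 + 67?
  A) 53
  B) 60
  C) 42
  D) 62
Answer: D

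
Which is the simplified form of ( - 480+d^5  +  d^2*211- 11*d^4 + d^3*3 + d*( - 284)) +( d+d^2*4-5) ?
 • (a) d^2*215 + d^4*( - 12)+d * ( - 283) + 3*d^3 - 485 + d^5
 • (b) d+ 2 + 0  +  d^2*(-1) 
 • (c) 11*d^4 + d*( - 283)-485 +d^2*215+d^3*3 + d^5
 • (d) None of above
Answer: d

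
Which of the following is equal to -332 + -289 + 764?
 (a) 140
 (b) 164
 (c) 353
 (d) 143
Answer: d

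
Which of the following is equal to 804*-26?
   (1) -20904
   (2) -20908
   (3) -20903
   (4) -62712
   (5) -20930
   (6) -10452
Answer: 1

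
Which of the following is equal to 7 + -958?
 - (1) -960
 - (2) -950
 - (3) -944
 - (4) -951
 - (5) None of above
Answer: 4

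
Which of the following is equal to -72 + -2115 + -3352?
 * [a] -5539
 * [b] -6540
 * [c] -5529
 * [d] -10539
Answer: a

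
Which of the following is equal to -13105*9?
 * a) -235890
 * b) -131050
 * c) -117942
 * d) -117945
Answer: d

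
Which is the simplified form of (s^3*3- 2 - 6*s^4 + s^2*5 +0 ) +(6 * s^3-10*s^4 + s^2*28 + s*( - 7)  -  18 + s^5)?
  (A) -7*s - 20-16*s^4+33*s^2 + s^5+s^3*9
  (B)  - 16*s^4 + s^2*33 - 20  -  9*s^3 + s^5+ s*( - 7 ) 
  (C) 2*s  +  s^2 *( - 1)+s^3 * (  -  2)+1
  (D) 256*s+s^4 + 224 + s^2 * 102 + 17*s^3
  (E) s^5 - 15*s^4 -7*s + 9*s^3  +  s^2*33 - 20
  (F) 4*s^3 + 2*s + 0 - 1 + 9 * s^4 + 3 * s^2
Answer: A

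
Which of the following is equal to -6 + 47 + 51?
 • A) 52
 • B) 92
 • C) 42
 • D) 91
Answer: B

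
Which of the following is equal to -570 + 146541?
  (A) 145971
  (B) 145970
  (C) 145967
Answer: A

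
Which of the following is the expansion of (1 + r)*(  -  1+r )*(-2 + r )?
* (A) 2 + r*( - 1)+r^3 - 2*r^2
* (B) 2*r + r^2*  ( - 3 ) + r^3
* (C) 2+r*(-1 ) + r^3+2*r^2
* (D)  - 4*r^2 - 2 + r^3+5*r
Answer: A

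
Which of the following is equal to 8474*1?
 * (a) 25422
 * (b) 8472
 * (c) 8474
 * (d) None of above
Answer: c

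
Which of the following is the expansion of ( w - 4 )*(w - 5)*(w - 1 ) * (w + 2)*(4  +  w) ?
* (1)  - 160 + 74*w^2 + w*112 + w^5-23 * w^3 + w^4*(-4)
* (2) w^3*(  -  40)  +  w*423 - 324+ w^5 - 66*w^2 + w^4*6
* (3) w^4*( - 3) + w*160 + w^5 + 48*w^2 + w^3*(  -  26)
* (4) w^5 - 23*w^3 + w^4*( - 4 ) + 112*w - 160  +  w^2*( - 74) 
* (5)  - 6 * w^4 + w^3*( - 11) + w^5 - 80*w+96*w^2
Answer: 1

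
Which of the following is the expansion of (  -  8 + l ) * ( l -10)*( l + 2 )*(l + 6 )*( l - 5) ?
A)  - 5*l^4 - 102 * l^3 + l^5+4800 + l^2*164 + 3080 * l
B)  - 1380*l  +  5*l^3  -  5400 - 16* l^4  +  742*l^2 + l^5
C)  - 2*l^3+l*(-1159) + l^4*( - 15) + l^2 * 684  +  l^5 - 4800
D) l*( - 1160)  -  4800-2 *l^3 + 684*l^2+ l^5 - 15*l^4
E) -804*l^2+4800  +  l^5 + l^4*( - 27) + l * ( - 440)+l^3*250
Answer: D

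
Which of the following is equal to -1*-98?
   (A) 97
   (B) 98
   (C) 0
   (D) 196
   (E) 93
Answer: B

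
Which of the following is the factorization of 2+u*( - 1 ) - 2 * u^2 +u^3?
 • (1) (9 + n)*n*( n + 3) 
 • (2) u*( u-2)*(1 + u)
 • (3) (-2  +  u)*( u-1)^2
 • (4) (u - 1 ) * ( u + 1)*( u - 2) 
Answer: 4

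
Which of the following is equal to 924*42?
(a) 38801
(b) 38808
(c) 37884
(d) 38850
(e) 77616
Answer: b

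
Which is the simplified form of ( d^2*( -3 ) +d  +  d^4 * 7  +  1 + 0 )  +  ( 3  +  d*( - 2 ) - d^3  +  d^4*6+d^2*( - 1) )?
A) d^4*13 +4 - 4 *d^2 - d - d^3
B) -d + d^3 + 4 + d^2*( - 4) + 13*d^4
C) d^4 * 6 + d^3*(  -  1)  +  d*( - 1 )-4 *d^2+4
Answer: A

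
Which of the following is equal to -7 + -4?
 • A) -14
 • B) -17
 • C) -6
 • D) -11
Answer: D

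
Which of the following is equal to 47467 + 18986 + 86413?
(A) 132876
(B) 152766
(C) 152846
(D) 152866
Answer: D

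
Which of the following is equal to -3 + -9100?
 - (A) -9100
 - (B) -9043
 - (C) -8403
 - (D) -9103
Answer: D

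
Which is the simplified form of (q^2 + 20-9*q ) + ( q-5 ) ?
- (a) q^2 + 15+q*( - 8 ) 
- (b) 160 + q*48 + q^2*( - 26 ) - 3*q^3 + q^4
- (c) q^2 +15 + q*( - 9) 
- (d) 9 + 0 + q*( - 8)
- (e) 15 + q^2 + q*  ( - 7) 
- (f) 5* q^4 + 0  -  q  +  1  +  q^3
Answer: a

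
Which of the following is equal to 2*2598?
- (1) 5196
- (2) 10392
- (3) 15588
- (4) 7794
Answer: 1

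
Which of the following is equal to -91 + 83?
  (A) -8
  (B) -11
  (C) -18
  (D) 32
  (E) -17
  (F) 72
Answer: A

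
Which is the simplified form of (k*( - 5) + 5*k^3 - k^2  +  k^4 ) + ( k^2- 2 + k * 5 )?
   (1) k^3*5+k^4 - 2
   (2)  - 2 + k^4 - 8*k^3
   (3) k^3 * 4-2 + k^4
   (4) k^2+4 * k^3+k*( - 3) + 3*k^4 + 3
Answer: 1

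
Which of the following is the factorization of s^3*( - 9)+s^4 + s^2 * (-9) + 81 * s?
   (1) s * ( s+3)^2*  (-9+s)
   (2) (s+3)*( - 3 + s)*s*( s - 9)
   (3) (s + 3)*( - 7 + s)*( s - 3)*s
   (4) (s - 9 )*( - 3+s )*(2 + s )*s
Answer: 2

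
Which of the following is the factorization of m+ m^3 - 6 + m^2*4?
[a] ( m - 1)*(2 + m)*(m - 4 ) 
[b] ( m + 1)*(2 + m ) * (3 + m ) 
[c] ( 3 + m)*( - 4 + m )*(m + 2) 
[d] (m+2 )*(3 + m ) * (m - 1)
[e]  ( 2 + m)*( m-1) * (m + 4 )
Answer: d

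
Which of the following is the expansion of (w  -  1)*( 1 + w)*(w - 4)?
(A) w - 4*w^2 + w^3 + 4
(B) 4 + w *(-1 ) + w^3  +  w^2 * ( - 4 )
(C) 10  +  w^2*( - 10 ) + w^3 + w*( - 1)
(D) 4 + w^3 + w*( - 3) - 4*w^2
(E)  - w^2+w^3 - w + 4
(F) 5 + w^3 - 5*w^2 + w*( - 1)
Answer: B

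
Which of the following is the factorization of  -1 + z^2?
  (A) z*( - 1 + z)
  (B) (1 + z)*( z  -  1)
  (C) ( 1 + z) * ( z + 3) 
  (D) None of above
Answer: B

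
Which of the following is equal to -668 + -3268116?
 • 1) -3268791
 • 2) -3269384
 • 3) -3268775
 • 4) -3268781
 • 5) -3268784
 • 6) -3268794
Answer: 5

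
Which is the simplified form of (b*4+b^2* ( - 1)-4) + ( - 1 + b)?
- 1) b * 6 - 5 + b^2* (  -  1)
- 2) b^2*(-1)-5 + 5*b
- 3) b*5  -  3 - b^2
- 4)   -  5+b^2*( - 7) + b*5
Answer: 2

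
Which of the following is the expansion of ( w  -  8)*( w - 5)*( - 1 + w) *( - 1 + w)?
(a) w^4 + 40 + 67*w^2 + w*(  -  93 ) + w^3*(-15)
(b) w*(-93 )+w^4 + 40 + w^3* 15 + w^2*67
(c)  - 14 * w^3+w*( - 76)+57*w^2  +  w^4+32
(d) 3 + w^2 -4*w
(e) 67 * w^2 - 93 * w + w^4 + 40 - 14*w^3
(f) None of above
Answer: a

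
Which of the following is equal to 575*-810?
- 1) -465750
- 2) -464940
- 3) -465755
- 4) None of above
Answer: 1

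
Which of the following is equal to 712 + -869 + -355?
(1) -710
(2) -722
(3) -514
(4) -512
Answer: 4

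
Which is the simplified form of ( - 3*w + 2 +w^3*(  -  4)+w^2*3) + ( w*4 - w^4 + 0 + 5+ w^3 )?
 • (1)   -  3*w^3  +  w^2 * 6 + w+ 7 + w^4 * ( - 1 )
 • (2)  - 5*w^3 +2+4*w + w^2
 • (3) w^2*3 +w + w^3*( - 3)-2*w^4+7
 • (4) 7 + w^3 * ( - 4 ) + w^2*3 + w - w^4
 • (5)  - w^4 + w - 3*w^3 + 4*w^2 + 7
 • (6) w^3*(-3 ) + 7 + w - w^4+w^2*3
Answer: 6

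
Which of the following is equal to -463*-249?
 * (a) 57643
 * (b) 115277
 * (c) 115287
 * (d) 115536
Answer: c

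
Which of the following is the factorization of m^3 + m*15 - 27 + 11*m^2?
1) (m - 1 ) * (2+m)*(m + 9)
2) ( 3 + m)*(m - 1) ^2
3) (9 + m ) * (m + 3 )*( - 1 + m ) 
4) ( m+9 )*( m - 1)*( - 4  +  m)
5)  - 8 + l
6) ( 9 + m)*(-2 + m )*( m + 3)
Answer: 3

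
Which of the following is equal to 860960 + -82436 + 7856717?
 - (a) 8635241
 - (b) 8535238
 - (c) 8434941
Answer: a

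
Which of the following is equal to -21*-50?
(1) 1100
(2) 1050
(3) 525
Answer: 2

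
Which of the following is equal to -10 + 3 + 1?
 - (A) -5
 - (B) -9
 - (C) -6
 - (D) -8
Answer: C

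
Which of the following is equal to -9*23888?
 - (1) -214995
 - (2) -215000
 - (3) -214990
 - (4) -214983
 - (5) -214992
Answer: 5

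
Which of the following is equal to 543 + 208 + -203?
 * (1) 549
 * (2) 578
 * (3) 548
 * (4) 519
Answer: 3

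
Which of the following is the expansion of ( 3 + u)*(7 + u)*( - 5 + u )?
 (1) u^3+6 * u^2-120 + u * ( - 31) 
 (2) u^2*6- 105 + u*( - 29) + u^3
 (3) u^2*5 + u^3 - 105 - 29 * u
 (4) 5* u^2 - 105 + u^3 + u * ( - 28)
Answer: 3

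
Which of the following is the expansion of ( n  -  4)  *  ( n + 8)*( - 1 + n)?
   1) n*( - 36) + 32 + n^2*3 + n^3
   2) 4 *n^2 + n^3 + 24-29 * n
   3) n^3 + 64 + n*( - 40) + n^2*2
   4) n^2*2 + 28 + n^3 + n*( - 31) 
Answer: 1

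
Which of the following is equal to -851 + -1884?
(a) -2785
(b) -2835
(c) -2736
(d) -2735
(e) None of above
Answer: d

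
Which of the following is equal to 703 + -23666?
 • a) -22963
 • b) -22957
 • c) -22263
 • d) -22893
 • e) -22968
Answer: a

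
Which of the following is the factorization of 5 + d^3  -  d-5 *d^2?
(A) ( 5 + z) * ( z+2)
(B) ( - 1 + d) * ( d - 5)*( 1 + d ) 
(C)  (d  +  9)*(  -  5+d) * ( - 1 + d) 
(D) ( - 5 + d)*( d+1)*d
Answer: B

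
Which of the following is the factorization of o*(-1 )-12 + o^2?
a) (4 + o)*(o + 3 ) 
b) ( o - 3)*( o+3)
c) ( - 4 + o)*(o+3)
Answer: c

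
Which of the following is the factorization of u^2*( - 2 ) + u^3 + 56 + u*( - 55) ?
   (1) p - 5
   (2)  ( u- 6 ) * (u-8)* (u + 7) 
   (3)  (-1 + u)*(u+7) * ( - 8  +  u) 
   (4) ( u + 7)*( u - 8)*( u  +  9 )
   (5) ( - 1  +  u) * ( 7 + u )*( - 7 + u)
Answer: 3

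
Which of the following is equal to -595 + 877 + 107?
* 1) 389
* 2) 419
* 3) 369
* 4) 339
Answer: 1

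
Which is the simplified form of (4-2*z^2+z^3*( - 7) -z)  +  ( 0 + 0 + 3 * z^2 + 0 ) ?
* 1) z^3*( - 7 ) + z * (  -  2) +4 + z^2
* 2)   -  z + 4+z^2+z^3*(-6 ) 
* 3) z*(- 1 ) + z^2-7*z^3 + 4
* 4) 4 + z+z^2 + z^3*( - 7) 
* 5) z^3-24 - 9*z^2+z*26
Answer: 3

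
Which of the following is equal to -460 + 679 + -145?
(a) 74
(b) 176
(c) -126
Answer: a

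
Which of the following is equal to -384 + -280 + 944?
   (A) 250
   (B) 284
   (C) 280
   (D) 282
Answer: C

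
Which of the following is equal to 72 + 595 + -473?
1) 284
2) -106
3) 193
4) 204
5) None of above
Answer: 5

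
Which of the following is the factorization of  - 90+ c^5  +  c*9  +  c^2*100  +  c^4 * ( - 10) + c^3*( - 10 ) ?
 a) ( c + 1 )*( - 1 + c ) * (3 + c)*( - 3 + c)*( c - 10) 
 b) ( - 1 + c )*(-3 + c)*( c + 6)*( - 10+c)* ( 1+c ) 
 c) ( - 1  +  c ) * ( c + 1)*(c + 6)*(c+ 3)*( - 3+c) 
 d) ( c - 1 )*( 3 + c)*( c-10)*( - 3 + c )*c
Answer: a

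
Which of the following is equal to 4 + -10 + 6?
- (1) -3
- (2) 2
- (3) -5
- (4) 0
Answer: 4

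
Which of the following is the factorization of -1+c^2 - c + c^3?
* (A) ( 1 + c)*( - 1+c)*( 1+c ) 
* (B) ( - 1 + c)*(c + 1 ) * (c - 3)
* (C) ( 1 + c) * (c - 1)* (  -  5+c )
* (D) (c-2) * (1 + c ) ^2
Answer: A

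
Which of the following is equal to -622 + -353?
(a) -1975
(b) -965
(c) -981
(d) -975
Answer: d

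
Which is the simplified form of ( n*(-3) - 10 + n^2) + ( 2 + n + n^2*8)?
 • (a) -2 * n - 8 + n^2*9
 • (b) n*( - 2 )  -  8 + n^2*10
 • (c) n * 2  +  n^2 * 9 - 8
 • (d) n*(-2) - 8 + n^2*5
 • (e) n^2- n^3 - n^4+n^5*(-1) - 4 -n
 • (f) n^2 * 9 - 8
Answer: a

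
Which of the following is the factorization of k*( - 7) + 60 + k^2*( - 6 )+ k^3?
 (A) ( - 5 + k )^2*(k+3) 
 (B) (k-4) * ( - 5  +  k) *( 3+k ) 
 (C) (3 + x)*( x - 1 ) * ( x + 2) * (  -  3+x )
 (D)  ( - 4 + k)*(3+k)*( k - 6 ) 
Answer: B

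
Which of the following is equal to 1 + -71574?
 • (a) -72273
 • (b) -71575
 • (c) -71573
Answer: c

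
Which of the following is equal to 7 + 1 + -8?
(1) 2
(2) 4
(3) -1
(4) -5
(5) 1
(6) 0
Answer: 6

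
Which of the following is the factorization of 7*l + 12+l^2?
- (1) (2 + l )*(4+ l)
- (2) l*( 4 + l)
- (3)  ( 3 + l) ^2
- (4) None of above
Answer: 4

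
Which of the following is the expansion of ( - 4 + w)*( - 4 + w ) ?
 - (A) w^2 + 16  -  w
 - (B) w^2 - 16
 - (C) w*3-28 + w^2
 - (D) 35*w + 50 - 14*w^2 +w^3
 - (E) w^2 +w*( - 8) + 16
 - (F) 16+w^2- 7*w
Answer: E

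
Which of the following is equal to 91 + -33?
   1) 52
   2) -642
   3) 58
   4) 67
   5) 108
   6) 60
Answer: 3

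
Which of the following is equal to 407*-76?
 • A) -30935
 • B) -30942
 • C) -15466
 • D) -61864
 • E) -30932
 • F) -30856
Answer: E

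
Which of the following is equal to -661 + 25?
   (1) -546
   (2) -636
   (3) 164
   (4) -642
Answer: 2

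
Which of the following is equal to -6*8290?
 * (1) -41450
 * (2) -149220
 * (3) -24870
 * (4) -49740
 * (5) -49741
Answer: 4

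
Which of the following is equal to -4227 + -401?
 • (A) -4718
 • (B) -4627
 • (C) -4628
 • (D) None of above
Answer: C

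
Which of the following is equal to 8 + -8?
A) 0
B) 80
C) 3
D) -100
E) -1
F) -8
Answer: A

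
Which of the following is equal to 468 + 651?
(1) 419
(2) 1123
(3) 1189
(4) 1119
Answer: 4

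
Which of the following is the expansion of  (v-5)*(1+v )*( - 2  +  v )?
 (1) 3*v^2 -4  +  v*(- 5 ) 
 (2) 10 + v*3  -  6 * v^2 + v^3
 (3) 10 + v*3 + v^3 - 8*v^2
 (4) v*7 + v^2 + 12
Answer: 2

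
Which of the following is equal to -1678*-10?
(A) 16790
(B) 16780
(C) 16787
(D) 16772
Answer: B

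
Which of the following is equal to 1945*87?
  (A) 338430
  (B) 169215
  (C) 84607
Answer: B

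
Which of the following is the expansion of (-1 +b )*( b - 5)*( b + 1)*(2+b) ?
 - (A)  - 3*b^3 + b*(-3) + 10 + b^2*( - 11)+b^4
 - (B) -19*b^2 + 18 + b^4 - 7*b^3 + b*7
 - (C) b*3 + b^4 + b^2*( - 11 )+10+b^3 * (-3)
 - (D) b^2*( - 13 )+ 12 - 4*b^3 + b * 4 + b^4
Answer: C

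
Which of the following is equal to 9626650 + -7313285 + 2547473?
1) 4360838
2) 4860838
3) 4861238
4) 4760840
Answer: 2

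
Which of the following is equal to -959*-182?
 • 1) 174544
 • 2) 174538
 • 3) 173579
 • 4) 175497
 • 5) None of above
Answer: 2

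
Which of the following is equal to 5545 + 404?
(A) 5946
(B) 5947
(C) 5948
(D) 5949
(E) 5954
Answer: D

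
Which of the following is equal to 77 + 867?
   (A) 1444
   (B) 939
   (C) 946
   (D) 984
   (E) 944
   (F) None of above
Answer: E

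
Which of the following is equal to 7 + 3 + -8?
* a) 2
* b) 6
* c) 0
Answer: a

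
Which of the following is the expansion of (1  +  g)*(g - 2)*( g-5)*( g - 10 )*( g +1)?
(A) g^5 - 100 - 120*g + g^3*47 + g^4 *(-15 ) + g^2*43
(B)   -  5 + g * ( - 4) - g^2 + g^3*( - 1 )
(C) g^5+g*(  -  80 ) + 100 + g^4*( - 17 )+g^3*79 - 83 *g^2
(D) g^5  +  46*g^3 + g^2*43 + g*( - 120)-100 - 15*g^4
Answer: A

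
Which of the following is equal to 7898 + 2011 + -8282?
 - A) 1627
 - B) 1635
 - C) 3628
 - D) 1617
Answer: A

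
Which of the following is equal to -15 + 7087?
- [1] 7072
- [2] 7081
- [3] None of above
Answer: 1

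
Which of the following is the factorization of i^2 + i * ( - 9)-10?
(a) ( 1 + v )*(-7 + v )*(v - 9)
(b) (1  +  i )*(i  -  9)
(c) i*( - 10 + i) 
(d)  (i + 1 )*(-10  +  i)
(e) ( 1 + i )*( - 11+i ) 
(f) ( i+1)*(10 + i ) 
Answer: d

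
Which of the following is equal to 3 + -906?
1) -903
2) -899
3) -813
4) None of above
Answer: 1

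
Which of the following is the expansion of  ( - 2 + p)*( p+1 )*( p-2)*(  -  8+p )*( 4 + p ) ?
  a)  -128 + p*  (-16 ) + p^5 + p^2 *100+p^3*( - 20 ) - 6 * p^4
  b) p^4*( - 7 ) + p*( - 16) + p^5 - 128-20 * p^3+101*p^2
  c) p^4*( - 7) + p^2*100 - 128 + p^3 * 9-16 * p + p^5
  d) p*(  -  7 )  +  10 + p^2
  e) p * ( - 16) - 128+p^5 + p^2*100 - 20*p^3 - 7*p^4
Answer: e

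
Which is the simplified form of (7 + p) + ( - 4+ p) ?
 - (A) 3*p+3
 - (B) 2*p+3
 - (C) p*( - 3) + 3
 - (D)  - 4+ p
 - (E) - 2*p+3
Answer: B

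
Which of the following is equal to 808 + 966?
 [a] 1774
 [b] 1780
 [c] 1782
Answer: a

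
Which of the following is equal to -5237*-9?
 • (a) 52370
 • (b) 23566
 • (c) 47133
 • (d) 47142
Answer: c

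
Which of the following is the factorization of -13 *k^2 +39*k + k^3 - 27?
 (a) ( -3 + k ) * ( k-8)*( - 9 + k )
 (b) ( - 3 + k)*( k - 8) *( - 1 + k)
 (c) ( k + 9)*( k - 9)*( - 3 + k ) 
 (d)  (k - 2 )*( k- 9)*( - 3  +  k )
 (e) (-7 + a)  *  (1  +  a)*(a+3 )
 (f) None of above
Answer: f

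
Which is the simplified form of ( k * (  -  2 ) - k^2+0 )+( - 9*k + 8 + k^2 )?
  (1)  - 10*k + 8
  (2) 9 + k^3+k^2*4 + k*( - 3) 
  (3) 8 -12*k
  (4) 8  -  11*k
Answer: 4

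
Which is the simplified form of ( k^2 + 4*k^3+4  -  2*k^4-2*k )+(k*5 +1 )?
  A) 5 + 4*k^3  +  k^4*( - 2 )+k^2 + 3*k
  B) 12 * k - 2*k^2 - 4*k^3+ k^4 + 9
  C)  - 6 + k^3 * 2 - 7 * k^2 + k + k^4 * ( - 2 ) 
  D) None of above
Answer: A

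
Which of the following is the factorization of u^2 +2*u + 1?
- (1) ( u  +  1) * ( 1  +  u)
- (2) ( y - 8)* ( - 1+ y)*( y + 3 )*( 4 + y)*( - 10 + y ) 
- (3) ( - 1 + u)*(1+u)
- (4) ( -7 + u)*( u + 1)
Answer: 1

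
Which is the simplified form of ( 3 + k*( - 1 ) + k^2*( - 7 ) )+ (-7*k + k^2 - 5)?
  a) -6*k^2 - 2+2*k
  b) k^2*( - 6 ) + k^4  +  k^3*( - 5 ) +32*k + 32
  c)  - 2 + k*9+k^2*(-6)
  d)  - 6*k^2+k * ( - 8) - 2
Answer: d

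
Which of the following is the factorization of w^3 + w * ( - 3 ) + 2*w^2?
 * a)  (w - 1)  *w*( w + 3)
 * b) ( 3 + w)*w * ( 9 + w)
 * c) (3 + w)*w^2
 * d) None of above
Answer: a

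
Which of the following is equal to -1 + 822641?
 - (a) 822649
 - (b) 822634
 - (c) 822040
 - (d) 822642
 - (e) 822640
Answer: e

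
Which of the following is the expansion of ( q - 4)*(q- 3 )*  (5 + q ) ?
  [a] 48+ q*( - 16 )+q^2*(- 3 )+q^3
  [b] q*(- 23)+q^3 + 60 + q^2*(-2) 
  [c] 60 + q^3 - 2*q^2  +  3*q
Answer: b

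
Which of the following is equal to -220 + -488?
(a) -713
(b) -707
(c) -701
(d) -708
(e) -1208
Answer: d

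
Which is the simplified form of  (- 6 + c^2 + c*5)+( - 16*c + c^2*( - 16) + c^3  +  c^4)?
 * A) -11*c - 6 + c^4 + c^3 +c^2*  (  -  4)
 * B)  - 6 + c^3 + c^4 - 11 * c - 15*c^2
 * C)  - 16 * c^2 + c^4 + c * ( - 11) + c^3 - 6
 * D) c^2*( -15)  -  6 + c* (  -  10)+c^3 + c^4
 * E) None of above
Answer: B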